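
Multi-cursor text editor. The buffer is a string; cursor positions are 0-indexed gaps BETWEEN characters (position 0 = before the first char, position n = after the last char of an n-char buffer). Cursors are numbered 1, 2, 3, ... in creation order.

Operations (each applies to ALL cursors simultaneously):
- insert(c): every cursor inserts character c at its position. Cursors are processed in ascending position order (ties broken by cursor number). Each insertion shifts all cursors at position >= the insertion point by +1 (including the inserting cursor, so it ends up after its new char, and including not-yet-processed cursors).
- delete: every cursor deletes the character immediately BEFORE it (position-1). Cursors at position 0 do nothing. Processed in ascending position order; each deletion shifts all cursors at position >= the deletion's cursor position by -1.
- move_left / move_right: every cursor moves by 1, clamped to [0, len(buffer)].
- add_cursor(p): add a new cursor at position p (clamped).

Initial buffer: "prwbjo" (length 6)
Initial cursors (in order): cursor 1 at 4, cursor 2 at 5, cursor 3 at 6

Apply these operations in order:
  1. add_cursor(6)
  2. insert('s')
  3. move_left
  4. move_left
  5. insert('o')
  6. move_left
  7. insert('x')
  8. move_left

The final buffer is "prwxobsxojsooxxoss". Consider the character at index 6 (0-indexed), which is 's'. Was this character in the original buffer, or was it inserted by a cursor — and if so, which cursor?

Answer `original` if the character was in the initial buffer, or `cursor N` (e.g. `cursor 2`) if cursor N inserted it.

After op 1 (add_cursor(6)): buffer="prwbjo" (len 6), cursors c1@4 c2@5 c3@6 c4@6, authorship ......
After op 2 (insert('s')): buffer="prwbsjsoss" (len 10), cursors c1@5 c2@7 c3@10 c4@10, authorship ....1.2.34
After op 3 (move_left): buffer="prwbsjsoss" (len 10), cursors c1@4 c2@6 c3@9 c4@9, authorship ....1.2.34
After op 4 (move_left): buffer="prwbsjsoss" (len 10), cursors c1@3 c2@5 c3@8 c4@8, authorship ....1.2.34
After op 5 (insert('o')): buffer="prwobsojsoooss" (len 14), cursors c1@4 c2@7 c3@12 c4@12, authorship ...1.12.2.3434
After op 6 (move_left): buffer="prwobsojsoooss" (len 14), cursors c1@3 c2@6 c3@11 c4@11, authorship ...1.12.2.3434
After op 7 (insert('x')): buffer="prwxobsxojsooxxoss" (len 18), cursors c1@4 c2@8 c3@15 c4@15, authorship ...11.122.2.334434
After op 8 (move_left): buffer="prwxobsxojsooxxoss" (len 18), cursors c1@3 c2@7 c3@14 c4@14, authorship ...11.122.2.334434
Authorship (.=original, N=cursor N): . . . 1 1 . 1 2 2 . 2 . 3 3 4 4 3 4
Index 6: author = 1

Answer: cursor 1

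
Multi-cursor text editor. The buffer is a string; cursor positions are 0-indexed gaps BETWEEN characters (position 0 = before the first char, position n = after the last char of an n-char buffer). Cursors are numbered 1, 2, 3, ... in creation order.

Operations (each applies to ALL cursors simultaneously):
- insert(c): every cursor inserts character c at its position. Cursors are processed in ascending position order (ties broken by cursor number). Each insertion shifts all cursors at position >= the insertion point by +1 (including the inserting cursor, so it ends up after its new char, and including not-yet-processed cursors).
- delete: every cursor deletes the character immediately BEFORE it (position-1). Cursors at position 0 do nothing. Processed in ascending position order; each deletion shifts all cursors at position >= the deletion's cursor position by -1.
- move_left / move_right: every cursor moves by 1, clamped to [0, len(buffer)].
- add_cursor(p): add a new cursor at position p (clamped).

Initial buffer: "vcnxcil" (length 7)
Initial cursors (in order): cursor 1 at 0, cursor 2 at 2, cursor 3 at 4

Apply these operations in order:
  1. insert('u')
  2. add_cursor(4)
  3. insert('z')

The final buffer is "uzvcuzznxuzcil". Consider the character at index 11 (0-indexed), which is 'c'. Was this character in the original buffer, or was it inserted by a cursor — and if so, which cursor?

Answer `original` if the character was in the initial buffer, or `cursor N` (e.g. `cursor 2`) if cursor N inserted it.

After op 1 (insert('u')): buffer="uvcunxucil" (len 10), cursors c1@1 c2@4 c3@7, authorship 1..2..3...
After op 2 (add_cursor(4)): buffer="uvcunxucil" (len 10), cursors c1@1 c2@4 c4@4 c3@7, authorship 1..2..3...
After op 3 (insert('z')): buffer="uzvcuzznxuzcil" (len 14), cursors c1@2 c2@7 c4@7 c3@11, authorship 11..224..33...
Authorship (.=original, N=cursor N): 1 1 . . 2 2 4 . . 3 3 . . .
Index 11: author = original

Answer: original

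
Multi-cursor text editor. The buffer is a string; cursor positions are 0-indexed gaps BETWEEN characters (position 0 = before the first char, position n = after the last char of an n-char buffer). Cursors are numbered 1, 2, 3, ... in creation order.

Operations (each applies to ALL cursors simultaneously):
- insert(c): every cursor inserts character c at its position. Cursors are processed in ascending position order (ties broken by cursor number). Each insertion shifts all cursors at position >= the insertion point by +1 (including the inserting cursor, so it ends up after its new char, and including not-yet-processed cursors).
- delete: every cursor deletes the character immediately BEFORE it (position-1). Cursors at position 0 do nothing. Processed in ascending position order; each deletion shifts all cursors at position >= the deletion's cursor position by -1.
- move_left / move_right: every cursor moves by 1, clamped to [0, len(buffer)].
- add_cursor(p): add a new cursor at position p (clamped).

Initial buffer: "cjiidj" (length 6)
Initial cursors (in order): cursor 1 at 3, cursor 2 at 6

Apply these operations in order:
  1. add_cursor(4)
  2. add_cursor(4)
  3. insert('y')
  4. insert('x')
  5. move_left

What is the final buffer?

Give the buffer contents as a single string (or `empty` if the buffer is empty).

Answer: cjiyxiyyxxdjyx

Derivation:
After op 1 (add_cursor(4)): buffer="cjiidj" (len 6), cursors c1@3 c3@4 c2@6, authorship ......
After op 2 (add_cursor(4)): buffer="cjiidj" (len 6), cursors c1@3 c3@4 c4@4 c2@6, authorship ......
After op 3 (insert('y')): buffer="cjiyiyydjy" (len 10), cursors c1@4 c3@7 c4@7 c2@10, authorship ...1.34..2
After op 4 (insert('x')): buffer="cjiyxiyyxxdjyx" (len 14), cursors c1@5 c3@10 c4@10 c2@14, authorship ...11.3434..22
After op 5 (move_left): buffer="cjiyxiyyxxdjyx" (len 14), cursors c1@4 c3@9 c4@9 c2@13, authorship ...11.3434..22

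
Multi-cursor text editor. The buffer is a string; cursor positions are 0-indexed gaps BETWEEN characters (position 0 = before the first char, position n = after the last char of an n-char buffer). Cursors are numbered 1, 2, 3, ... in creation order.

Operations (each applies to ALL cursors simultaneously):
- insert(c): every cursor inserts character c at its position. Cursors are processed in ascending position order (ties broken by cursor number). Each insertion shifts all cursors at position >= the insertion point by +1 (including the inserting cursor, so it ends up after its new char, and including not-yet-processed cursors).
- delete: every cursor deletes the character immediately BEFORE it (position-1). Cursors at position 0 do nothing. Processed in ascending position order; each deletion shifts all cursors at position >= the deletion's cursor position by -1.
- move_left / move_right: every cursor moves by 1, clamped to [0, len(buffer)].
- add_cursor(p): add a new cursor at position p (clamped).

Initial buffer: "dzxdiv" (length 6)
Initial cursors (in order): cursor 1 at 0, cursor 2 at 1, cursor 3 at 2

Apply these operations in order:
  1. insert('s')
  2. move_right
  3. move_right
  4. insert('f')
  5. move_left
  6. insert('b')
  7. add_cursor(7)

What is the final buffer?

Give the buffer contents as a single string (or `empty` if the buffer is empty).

Answer: sdsbfzsbfxdbfiv

Derivation:
After op 1 (insert('s')): buffer="sdszsxdiv" (len 9), cursors c1@1 c2@3 c3@5, authorship 1.2.3....
After op 2 (move_right): buffer="sdszsxdiv" (len 9), cursors c1@2 c2@4 c3@6, authorship 1.2.3....
After op 3 (move_right): buffer="sdszsxdiv" (len 9), cursors c1@3 c2@5 c3@7, authorship 1.2.3....
After op 4 (insert('f')): buffer="sdsfzsfxdfiv" (len 12), cursors c1@4 c2@7 c3@10, authorship 1.21.32..3..
After op 5 (move_left): buffer="sdsfzsfxdfiv" (len 12), cursors c1@3 c2@6 c3@9, authorship 1.21.32..3..
After op 6 (insert('b')): buffer="sdsbfzsbfxdbfiv" (len 15), cursors c1@4 c2@8 c3@12, authorship 1.211.322..33..
After op 7 (add_cursor(7)): buffer="sdsbfzsbfxdbfiv" (len 15), cursors c1@4 c4@7 c2@8 c3@12, authorship 1.211.322..33..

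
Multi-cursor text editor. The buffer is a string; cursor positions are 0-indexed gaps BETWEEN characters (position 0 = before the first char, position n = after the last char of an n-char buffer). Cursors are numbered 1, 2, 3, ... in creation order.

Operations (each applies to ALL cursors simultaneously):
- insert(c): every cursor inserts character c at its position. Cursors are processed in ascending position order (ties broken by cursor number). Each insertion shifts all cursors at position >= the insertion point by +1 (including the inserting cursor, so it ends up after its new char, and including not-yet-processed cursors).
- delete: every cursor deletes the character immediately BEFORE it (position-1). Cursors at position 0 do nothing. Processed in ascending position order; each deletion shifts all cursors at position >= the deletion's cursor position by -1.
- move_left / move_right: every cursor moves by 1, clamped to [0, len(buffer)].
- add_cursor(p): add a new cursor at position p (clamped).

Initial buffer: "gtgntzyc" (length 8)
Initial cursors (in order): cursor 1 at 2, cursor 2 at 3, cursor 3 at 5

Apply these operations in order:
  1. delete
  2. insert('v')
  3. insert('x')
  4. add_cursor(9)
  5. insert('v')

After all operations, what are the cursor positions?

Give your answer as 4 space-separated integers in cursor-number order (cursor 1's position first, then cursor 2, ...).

After op 1 (delete): buffer="gnzyc" (len 5), cursors c1@1 c2@1 c3@2, authorship .....
After op 2 (insert('v')): buffer="gvvnvzyc" (len 8), cursors c1@3 c2@3 c3@5, authorship .12.3...
After op 3 (insert('x')): buffer="gvvxxnvxzyc" (len 11), cursors c1@5 c2@5 c3@8, authorship .1212.33...
After op 4 (add_cursor(9)): buffer="gvvxxnvxzyc" (len 11), cursors c1@5 c2@5 c3@8 c4@9, authorship .1212.33...
After op 5 (insert('v')): buffer="gvvxxvvnvxvzvyc" (len 15), cursors c1@7 c2@7 c3@11 c4@13, authorship .121212.333.4..

Answer: 7 7 11 13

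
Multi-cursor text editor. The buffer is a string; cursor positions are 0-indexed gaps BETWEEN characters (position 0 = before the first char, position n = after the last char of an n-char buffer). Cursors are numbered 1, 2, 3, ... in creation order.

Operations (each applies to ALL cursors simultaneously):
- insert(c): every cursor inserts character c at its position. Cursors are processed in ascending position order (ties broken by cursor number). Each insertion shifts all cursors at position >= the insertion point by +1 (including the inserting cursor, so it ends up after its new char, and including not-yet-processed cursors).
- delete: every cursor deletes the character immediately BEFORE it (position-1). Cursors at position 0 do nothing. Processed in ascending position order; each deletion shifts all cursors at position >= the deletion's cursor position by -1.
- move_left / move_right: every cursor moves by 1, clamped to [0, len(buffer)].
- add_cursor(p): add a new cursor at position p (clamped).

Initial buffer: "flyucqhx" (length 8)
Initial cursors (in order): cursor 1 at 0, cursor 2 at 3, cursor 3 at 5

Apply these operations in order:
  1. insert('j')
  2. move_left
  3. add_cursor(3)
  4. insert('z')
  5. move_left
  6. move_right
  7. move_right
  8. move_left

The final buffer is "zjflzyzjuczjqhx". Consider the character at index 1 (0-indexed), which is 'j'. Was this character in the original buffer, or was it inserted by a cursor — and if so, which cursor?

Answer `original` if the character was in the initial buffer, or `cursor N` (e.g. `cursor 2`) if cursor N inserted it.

After op 1 (insert('j')): buffer="jflyjucjqhx" (len 11), cursors c1@1 c2@5 c3@8, authorship 1...2..3...
After op 2 (move_left): buffer="jflyjucjqhx" (len 11), cursors c1@0 c2@4 c3@7, authorship 1...2..3...
After op 3 (add_cursor(3)): buffer="jflyjucjqhx" (len 11), cursors c1@0 c4@3 c2@4 c3@7, authorship 1...2..3...
After op 4 (insert('z')): buffer="zjflzyzjuczjqhx" (len 15), cursors c1@1 c4@5 c2@7 c3@11, authorship 11..4.22..33...
After op 5 (move_left): buffer="zjflzyzjuczjqhx" (len 15), cursors c1@0 c4@4 c2@6 c3@10, authorship 11..4.22..33...
After op 6 (move_right): buffer="zjflzyzjuczjqhx" (len 15), cursors c1@1 c4@5 c2@7 c3@11, authorship 11..4.22..33...
After op 7 (move_right): buffer="zjflzyzjuczjqhx" (len 15), cursors c1@2 c4@6 c2@8 c3@12, authorship 11..4.22..33...
After op 8 (move_left): buffer="zjflzyzjuczjqhx" (len 15), cursors c1@1 c4@5 c2@7 c3@11, authorship 11..4.22..33...
Authorship (.=original, N=cursor N): 1 1 . . 4 . 2 2 . . 3 3 . . .
Index 1: author = 1

Answer: cursor 1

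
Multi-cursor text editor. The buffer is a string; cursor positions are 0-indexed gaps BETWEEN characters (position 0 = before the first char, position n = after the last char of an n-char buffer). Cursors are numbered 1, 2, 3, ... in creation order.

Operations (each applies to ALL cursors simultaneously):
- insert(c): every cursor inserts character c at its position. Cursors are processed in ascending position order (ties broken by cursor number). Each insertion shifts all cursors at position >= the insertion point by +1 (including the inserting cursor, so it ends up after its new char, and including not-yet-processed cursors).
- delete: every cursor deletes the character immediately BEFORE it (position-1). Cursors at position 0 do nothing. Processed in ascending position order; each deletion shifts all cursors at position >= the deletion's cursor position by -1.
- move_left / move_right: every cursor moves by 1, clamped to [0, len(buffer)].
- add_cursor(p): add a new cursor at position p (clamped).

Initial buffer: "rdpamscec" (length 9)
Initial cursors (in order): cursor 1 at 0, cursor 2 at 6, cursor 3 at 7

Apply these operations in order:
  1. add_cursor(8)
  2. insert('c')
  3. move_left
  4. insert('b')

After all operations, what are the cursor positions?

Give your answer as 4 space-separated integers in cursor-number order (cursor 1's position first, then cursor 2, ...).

Answer: 1 9 12 15

Derivation:
After op 1 (add_cursor(8)): buffer="rdpamscec" (len 9), cursors c1@0 c2@6 c3@7 c4@8, authorship .........
After op 2 (insert('c')): buffer="crdpamscccecc" (len 13), cursors c1@1 c2@8 c3@10 c4@12, authorship 1......2.3.4.
After op 3 (move_left): buffer="crdpamscccecc" (len 13), cursors c1@0 c2@7 c3@9 c4@11, authorship 1......2.3.4.
After op 4 (insert('b')): buffer="bcrdpamsbccbcebcc" (len 17), cursors c1@1 c2@9 c3@12 c4@15, authorship 11......22.33.44.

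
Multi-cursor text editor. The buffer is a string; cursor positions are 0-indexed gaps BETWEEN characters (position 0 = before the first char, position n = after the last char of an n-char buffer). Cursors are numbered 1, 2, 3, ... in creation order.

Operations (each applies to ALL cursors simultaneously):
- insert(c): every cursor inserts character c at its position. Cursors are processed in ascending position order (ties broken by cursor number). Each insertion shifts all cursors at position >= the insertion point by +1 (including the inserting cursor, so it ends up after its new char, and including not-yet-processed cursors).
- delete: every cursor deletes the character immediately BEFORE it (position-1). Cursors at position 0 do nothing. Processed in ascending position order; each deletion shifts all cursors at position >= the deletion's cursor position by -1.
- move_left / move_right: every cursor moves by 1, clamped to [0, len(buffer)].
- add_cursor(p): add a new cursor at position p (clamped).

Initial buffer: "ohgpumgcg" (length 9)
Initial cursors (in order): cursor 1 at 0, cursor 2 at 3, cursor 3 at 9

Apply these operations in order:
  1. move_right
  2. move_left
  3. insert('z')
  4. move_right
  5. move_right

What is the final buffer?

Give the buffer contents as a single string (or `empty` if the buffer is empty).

Answer: zohgzpumgczg

Derivation:
After op 1 (move_right): buffer="ohgpumgcg" (len 9), cursors c1@1 c2@4 c3@9, authorship .........
After op 2 (move_left): buffer="ohgpumgcg" (len 9), cursors c1@0 c2@3 c3@8, authorship .........
After op 3 (insert('z')): buffer="zohgzpumgczg" (len 12), cursors c1@1 c2@5 c3@11, authorship 1...2.....3.
After op 4 (move_right): buffer="zohgzpumgczg" (len 12), cursors c1@2 c2@6 c3@12, authorship 1...2.....3.
After op 5 (move_right): buffer="zohgzpumgczg" (len 12), cursors c1@3 c2@7 c3@12, authorship 1...2.....3.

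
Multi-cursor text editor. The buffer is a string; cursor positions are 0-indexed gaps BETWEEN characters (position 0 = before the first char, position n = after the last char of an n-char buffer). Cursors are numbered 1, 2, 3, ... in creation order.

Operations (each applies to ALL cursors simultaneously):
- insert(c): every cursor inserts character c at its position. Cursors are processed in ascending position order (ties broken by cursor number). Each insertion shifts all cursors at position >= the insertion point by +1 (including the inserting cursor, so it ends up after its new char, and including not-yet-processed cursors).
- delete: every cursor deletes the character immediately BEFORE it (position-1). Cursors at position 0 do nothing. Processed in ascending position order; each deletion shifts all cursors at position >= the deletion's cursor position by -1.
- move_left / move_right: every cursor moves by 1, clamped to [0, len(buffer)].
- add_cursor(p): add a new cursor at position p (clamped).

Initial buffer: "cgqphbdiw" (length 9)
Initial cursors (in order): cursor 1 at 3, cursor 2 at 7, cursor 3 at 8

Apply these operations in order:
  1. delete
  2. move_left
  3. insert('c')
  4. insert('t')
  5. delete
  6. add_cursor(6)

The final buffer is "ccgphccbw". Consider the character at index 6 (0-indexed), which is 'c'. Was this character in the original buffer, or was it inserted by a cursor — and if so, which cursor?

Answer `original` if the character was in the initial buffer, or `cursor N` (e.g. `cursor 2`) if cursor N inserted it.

Answer: cursor 3

Derivation:
After op 1 (delete): buffer="cgphbw" (len 6), cursors c1@2 c2@5 c3@5, authorship ......
After op 2 (move_left): buffer="cgphbw" (len 6), cursors c1@1 c2@4 c3@4, authorship ......
After op 3 (insert('c')): buffer="ccgphccbw" (len 9), cursors c1@2 c2@7 c3@7, authorship .1...23..
After op 4 (insert('t')): buffer="cctgphccttbw" (len 12), cursors c1@3 c2@10 c3@10, authorship .11...2323..
After op 5 (delete): buffer="ccgphccbw" (len 9), cursors c1@2 c2@7 c3@7, authorship .1...23..
After op 6 (add_cursor(6)): buffer="ccgphccbw" (len 9), cursors c1@2 c4@6 c2@7 c3@7, authorship .1...23..
Authorship (.=original, N=cursor N): . 1 . . . 2 3 . .
Index 6: author = 3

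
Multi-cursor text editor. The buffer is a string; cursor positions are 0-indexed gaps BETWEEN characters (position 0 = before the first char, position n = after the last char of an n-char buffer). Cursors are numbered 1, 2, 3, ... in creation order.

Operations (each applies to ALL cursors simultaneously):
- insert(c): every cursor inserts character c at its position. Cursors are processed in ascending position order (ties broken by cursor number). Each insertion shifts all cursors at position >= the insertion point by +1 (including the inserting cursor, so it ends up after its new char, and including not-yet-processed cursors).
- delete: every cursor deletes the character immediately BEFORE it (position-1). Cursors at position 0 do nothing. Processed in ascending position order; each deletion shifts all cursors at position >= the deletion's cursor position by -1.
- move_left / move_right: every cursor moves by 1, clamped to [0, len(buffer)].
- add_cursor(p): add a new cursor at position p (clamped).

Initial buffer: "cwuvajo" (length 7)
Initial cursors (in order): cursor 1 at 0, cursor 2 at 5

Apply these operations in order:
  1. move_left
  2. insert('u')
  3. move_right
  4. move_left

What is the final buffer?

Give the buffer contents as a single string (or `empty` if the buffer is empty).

Answer: ucwuvuajo

Derivation:
After op 1 (move_left): buffer="cwuvajo" (len 7), cursors c1@0 c2@4, authorship .......
After op 2 (insert('u')): buffer="ucwuvuajo" (len 9), cursors c1@1 c2@6, authorship 1....2...
After op 3 (move_right): buffer="ucwuvuajo" (len 9), cursors c1@2 c2@7, authorship 1....2...
After op 4 (move_left): buffer="ucwuvuajo" (len 9), cursors c1@1 c2@6, authorship 1....2...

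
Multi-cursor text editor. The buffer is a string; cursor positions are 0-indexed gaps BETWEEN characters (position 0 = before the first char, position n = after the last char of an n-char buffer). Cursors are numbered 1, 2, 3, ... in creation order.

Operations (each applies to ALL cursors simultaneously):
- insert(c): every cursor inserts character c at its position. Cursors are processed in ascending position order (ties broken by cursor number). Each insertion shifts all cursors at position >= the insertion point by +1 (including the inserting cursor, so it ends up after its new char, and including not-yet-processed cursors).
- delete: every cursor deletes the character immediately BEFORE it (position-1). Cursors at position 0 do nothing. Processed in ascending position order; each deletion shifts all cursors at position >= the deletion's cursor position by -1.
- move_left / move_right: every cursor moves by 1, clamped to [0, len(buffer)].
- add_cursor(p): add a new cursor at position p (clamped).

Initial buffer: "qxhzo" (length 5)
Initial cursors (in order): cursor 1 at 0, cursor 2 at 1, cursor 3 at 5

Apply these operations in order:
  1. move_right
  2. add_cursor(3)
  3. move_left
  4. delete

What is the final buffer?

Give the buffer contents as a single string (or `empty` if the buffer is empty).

Answer: ho

Derivation:
After op 1 (move_right): buffer="qxhzo" (len 5), cursors c1@1 c2@2 c3@5, authorship .....
After op 2 (add_cursor(3)): buffer="qxhzo" (len 5), cursors c1@1 c2@2 c4@3 c3@5, authorship .....
After op 3 (move_left): buffer="qxhzo" (len 5), cursors c1@0 c2@1 c4@2 c3@4, authorship .....
After op 4 (delete): buffer="ho" (len 2), cursors c1@0 c2@0 c4@0 c3@1, authorship ..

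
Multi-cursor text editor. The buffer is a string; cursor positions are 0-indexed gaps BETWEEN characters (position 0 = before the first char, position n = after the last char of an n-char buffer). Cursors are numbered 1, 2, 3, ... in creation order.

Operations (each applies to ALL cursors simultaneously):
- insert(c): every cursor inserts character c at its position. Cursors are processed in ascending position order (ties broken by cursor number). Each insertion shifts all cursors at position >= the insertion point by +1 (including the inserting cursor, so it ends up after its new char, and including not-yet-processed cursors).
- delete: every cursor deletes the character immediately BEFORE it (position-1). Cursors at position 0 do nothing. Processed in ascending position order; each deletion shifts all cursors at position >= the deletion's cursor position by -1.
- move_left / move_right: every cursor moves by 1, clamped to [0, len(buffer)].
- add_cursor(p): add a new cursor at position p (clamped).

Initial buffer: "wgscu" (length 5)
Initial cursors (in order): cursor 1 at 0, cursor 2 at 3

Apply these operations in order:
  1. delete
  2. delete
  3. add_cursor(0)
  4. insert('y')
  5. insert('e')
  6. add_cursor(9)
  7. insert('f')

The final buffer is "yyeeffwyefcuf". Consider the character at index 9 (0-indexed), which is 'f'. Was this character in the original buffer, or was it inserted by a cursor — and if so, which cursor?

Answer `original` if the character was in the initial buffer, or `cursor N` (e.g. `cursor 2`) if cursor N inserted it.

After op 1 (delete): buffer="wgcu" (len 4), cursors c1@0 c2@2, authorship ....
After op 2 (delete): buffer="wcu" (len 3), cursors c1@0 c2@1, authorship ...
After op 3 (add_cursor(0)): buffer="wcu" (len 3), cursors c1@0 c3@0 c2@1, authorship ...
After op 4 (insert('y')): buffer="yywycu" (len 6), cursors c1@2 c3@2 c2@4, authorship 13.2..
After op 5 (insert('e')): buffer="yyeewyecu" (len 9), cursors c1@4 c3@4 c2@7, authorship 1313.22..
After op 6 (add_cursor(9)): buffer="yyeewyecu" (len 9), cursors c1@4 c3@4 c2@7 c4@9, authorship 1313.22..
After op 7 (insert('f')): buffer="yyeeffwyefcuf" (len 13), cursors c1@6 c3@6 c2@10 c4@13, authorship 131313.222..4
Authorship (.=original, N=cursor N): 1 3 1 3 1 3 . 2 2 2 . . 4
Index 9: author = 2

Answer: cursor 2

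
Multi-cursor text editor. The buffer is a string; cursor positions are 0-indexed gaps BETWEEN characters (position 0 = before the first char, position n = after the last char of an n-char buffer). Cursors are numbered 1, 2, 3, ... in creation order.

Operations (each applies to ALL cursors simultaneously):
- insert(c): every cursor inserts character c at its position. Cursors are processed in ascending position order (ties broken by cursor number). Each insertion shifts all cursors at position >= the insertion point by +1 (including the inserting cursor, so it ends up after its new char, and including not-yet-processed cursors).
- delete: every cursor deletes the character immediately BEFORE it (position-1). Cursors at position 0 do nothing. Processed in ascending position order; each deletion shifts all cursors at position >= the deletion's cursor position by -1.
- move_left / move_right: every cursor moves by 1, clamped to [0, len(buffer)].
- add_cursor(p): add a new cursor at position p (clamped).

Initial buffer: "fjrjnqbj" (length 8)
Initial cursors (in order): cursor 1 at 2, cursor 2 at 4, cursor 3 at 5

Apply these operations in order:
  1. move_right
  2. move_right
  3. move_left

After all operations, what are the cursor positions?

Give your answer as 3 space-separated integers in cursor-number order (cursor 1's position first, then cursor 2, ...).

After op 1 (move_right): buffer="fjrjnqbj" (len 8), cursors c1@3 c2@5 c3@6, authorship ........
After op 2 (move_right): buffer="fjrjnqbj" (len 8), cursors c1@4 c2@6 c3@7, authorship ........
After op 3 (move_left): buffer="fjrjnqbj" (len 8), cursors c1@3 c2@5 c3@6, authorship ........

Answer: 3 5 6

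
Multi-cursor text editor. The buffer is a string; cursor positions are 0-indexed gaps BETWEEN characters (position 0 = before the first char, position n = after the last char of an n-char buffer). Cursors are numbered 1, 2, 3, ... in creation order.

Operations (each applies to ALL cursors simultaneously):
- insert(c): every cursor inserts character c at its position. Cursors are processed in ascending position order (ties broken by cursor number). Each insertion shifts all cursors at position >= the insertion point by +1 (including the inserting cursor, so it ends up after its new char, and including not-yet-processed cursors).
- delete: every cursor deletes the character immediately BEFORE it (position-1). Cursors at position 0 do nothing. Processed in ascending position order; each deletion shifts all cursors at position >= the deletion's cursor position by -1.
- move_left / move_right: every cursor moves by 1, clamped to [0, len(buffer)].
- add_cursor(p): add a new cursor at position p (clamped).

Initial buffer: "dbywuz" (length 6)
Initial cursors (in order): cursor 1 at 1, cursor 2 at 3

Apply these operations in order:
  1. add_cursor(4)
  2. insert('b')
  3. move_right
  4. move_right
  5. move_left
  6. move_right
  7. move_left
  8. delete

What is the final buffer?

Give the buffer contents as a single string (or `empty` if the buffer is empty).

Answer: dbybbz

Derivation:
After op 1 (add_cursor(4)): buffer="dbywuz" (len 6), cursors c1@1 c2@3 c3@4, authorship ......
After op 2 (insert('b')): buffer="dbbybwbuz" (len 9), cursors c1@2 c2@5 c3@7, authorship .1..2.3..
After op 3 (move_right): buffer="dbbybwbuz" (len 9), cursors c1@3 c2@6 c3@8, authorship .1..2.3..
After op 4 (move_right): buffer="dbbybwbuz" (len 9), cursors c1@4 c2@7 c3@9, authorship .1..2.3..
After op 5 (move_left): buffer="dbbybwbuz" (len 9), cursors c1@3 c2@6 c3@8, authorship .1..2.3..
After op 6 (move_right): buffer="dbbybwbuz" (len 9), cursors c1@4 c2@7 c3@9, authorship .1..2.3..
After op 7 (move_left): buffer="dbbybwbuz" (len 9), cursors c1@3 c2@6 c3@8, authorship .1..2.3..
After op 8 (delete): buffer="dbybbz" (len 6), cursors c1@2 c2@4 c3@5, authorship .1.23.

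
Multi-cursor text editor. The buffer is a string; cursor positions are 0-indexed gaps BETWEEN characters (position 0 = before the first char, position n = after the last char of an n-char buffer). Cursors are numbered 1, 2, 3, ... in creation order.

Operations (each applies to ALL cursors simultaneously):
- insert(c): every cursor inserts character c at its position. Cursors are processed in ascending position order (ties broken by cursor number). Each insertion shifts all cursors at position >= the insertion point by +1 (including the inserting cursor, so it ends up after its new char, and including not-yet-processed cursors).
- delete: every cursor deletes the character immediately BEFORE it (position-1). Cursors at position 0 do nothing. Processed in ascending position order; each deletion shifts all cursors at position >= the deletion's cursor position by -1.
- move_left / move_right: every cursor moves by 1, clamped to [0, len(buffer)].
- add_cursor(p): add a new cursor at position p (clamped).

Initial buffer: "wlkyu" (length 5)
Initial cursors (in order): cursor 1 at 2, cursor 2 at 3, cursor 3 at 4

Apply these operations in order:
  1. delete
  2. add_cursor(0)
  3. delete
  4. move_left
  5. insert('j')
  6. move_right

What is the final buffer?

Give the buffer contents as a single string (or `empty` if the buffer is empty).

Answer: jjjju

Derivation:
After op 1 (delete): buffer="wu" (len 2), cursors c1@1 c2@1 c3@1, authorship ..
After op 2 (add_cursor(0)): buffer="wu" (len 2), cursors c4@0 c1@1 c2@1 c3@1, authorship ..
After op 3 (delete): buffer="u" (len 1), cursors c1@0 c2@0 c3@0 c4@0, authorship .
After op 4 (move_left): buffer="u" (len 1), cursors c1@0 c2@0 c3@0 c4@0, authorship .
After op 5 (insert('j')): buffer="jjjju" (len 5), cursors c1@4 c2@4 c3@4 c4@4, authorship 1234.
After op 6 (move_right): buffer="jjjju" (len 5), cursors c1@5 c2@5 c3@5 c4@5, authorship 1234.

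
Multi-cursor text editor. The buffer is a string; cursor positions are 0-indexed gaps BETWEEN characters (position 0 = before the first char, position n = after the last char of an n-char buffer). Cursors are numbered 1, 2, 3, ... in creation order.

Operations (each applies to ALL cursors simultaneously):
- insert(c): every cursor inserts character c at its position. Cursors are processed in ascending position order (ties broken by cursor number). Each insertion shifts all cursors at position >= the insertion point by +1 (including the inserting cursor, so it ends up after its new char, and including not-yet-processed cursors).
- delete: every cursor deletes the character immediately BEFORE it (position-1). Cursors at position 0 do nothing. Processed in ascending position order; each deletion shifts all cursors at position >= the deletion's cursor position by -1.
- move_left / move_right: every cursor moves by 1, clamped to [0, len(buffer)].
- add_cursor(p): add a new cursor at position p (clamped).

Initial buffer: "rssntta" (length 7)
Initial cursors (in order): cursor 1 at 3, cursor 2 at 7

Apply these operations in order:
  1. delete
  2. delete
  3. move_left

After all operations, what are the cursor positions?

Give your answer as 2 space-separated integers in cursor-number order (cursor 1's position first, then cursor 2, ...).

Answer: 0 2

Derivation:
After op 1 (delete): buffer="rsntt" (len 5), cursors c1@2 c2@5, authorship .....
After op 2 (delete): buffer="rnt" (len 3), cursors c1@1 c2@3, authorship ...
After op 3 (move_left): buffer="rnt" (len 3), cursors c1@0 c2@2, authorship ...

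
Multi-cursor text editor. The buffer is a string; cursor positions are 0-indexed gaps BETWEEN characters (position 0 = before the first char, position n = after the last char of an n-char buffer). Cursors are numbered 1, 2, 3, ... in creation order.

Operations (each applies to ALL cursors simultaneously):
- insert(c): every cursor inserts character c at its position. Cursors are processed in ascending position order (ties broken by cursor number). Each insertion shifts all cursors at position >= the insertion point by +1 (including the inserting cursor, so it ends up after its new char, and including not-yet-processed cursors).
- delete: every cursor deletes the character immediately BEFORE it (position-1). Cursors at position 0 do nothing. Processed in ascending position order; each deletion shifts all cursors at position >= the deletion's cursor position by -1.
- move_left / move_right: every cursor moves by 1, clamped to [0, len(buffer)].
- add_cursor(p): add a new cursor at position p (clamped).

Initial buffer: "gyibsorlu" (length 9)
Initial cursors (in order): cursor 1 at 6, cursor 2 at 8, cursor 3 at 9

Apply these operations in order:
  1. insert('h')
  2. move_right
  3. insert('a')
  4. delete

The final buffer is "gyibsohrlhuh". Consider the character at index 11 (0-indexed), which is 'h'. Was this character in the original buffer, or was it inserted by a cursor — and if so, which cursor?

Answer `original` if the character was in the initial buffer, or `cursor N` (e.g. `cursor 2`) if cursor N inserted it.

After op 1 (insert('h')): buffer="gyibsohrlhuh" (len 12), cursors c1@7 c2@10 c3@12, authorship ......1..2.3
After op 2 (move_right): buffer="gyibsohrlhuh" (len 12), cursors c1@8 c2@11 c3@12, authorship ......1..2.3
After op 3 (insert('a')): buffer="gyibsohralhuaha" (len 15), cursors c1@9 c2@13 c3@15, authorship ......1.1.2.233
After op 4 (delete): buffer="gyibsohrlhuh" (len 12), cursors c1@8 c2@11 c3@12, authorship ......1..2.3
Authorship (.=original, N=cursor N): . . . . . . 1 . . 2 . 3
Index 11: author = 3

Answer: cursor 3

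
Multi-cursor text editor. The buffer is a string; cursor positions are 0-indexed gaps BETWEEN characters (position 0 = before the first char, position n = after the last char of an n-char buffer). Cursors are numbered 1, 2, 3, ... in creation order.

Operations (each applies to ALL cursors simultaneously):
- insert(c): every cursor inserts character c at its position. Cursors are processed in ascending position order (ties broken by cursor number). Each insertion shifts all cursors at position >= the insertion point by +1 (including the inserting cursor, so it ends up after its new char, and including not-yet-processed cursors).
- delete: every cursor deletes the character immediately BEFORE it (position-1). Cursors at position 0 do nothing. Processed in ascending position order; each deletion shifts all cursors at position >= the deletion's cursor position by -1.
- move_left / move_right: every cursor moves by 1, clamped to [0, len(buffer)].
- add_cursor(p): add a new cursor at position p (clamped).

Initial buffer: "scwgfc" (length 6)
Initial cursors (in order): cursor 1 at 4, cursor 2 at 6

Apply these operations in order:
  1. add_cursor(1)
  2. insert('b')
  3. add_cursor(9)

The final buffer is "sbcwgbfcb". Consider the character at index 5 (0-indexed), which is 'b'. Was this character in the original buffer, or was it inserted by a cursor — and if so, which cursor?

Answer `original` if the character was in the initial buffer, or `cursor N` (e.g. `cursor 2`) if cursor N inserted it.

After op 1 (add_cursor(1)): buffer="scwgfc" (len 6), cursors c3@1 c1@4 c2@6, authorship ......
After op 2 (insert('b')): buffer="sbcwgbfcb" (len 9), cursors c3@2 c1@6 c2@9, authorship .3...1..2
After op 3 (add_cursor(9)): buffer="sbcwgbfcb" (len 9), cursors c3@2 c1@6 c2@9 c4@9, authorship .3...1..2
Authorship (.=original, N=cursor N): . 3 . . . 1 . . 2
Index 5: author = 1

Answer: cursor 1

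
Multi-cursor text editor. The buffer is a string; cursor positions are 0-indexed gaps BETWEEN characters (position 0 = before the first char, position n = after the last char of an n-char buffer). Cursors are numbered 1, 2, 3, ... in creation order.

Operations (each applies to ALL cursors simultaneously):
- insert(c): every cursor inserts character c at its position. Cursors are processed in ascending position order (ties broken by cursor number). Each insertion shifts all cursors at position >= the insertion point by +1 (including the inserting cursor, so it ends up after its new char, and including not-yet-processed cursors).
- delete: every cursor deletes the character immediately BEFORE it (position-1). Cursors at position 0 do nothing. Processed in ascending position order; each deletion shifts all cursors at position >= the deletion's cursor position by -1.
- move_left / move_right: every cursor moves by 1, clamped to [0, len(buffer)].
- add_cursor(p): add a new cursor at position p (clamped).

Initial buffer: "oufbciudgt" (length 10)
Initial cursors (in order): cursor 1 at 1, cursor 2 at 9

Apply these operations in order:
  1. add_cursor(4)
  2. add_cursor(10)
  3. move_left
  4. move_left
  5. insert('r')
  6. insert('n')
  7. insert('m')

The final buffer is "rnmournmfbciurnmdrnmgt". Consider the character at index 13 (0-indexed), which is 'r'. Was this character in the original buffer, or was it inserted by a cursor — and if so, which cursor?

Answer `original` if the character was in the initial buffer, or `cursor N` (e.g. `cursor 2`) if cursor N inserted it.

Answer: cursor 2

Derivation:
After op 1 (add_cursor(4)): buffer="oufbciudgt" (len 10), cursors c1@1 c3@4 c2@9, authorship ..........
After op 2 (add_cursor(10)): buffer="oufbciudgt" (len 10), cursors c1@1 c3@4 c2@9 c4@10, authorship ..........
After op 3 (move_left): buffer="oufbciudgt" (len 10), cursors c1@0 c3@3 c2@8 c4@9, authorship ..........
After op 4 (move_left): buffer="oufbciudgt" (len 10), cursors c1@0 c3@2 c2@7 c4@8, authorship ..........
After op 5 (insert('r')): buffer="rourfbciurdrgt" (len 14), cursors c1@1 c3@4 c2@10 c4@12, authorship 1..3.....2.4..
After op 6 (insert('n')): buffer="rnournfbciurndrngt" (len 18), cursors c1@2 c3@6 c2@13 c4@16, authorship 11..33.....22.44..
After op 7 (insert('m')): buffer="rnmournmfbciurnmdrnmgt" (len 22), cursors c1@3 c3@8 c2@16 c4@20, authorship 111..333.....222.444..
Authorship (.=original, N=cursor N): 1 1 1 . . 3 3 3 . . . . . 2 2 2 . 4 4 4 . .
Index 13: author = 2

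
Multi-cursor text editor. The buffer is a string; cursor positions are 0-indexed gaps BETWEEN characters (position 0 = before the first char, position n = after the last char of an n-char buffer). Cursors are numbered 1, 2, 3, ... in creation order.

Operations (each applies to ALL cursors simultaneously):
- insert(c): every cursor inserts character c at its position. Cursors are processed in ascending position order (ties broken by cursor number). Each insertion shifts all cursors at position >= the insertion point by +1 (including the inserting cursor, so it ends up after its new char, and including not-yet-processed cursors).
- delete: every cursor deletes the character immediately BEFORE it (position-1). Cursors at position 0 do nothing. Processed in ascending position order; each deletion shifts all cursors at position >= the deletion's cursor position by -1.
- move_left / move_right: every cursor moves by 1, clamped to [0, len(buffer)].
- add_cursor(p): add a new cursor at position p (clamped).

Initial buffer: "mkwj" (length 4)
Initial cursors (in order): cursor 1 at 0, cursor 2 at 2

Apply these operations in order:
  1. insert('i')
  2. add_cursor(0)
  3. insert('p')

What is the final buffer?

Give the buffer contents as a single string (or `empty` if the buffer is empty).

Answer: pipmkipwj

Derivation:
After op 1 (insert('i')): buffer="imkiwj" (len 6), cursors c1@1 c2@4, authorship 1..2..
After op 2 (add_cursor(0)): buffer="imkiwj" (len 6), cursors c3@0 c1@1 c2@4, authorship 1..2..
After op 3 (insert('p')): buffer="pipmkipwj" (len 9), cursors c3@1 c1@3 c2@7, authorship 311..22..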